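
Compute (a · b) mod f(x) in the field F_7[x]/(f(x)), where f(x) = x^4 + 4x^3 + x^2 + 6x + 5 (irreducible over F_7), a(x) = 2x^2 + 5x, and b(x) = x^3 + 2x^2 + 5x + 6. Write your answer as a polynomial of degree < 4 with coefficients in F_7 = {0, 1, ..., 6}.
a · b ≡ 3x^2 + 2 (mod f(x))

Multiply in F_7[x]: a(x)·b(x) = (2x^2 + 5x)·(x^3 + 2x^2 + 5x + 6) = 2x^5 + 2x^4 + 6x^3 + 2x^2 + 2x. This has degree ≥ 4, so divide by f(x) over F_7: 2x^5 + 2x^4 + 6x^3 + 2x^2 + 2x = (2x + 1)·(x^4 + 4x^3 + x^2 + 6x + 5) + (3x^2 + 2). Hence a·b ≡ 3x^2 + 2 (mod f). (F_7[x]/(f) is a field with 7^4 = 2401 elements since f is irreducible of degree 4.)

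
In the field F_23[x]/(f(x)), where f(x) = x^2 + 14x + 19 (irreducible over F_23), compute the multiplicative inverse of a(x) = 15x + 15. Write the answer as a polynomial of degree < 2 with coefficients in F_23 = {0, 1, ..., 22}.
a(x)^(-1) ≡ 12x + 18 (mod f(x))

Since f is irreducible over F_23, F_23[x]/(f) is a field and a(x) ≠ 0 has an inverse. Apply the extended Euclidean algorithm to f(x) and a(x) in F_23[x]: f(x) = (20x + 7)·a(x) + (6). The last nonzero remainder is the constant 6 = gcd(f, a) in F_23. Back-substituting through the division chain expresses 6 = s(x)·a(x) + t(x)·f(x) with s(x) ≡ 3x + 16 (mod f), so (3x + 16)·a(x) ≡ 6 (mod f). Multiplying by 6^(-1) ≡ 4 in F_23 gives a(x)^(-1) ≡ 4·(3x + 16) ≡ 12x + 18 (mod f). Check: (15x + 15)·(12x + 18) = 19x^2 + 13x + 17 ≡ 1 (mod x^2 + 14x + 19).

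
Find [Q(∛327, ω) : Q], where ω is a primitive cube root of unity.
[Q(∛327, ω) : Q] = 6

[Q(∛327):Q] = 3 (min poly x^3 - 327, irreducible since 327 is not a perfect cube). [Q(ω):Q] = 2 (min poly x^2 + x + 1). Since Q(∛327) ⊂ R and ω ∉ R, we have ω ∉ Q(∛327), so x^2 + x + 1 remains irreducible over Q(∛327) and [Q(∛327, ω) : Q(∛327)] = 2. By the tower law, [Q(∛327, ω) : Q] = 3 · 2 = 6. (In fact Q(∛327, ω) is the splitting field of x^3 - 327 over Q.)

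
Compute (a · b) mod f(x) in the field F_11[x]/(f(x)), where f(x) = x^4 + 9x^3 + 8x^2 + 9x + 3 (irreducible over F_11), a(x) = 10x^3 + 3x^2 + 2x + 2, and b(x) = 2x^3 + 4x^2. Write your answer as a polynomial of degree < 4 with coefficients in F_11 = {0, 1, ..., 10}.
a · b ≡ 3x^3 + 6x^2 + 7x + 4 (mod f(x))

Multiply in F_11[x]: a(x)·b(x) = (10x^3 + 3x^2 + 2x + 2)·(2x^3 + 4x^2) = 9x^6 + 2x^5 + 5x^4 + x^3 + 8x^2. This has degree ≥ 4, so divide by f(x) over F_11: 9x^6 + 2x^5 + 5x^4 + x^3 + 8x^2 = (9x^2 + 9x + 6)·(x^4 + 9x^3 + 8x^2 + 9x + 3) + (3x^3 + 6x^2 + 7x + 4). Hence a·b ≡ 3x^3 + 6x^2 + 7x + 4 (mod f). (F_11[x]/(f) is a field with 11^4 = 14641 elements since f is irreducible of degree 4.)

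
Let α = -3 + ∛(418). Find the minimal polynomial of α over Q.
m_α(x) = x^3 + 9x^2 + 27x - 391

Set β = α + 3 = ∛(418), so β^3 = 418. Then (α + 3)^3 - 418 = 0, i.e. α is a root of g(x) = (x + 3)^3 - 418 = x^3 + 9x^2 + 27x - 391. Since g(x) = h(x + 3) where h(x) = x^3 - 418, and h is irreducible over Q (because 418 is not a perfect cube, so h has no rational root, and a monic cubic with no rational root is irreducible), g is also irreducible (irreducibility is preserved under the substitution x → x + 3). Hence m_α(x) = x^3 + 9x^2 + 27x - 391.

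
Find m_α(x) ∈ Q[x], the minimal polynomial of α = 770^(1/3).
m_α(x) = x^3 - 770

α satisfies α^3 = 770, so x^3 - 770 annihilates α. By the rational root test, a rational root p/q (in lowest terms) of x^3 - 770 would satisfy p^3 = 770 q^3, forcing q = 1 and p^3 = 770; but 770 is not a perfect cube, contradiction. A monic cubic over Q with no rational root is irreducible (any nontrivial factorization would include a linear factor). Hence x^3 - 770 is the minimal polynomial of α, and in particular [Q(α):Q] = 3.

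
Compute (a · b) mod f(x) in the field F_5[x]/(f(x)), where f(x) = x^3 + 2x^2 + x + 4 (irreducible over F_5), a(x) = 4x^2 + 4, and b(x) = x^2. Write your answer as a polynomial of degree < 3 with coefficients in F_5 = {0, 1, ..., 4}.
a · b ≡ x^2 + 2x + 2 (mod f(x))

Multiply in F_5[x]: a(x)·b(x) = (4x^2 + 4)·(x^2) = 4x^4 + 4x^2. This has degree ≥ 3, so divide by f(x) over F_5: 4x^4 + 4x^2 = (4x + 2)·(x^3 + 2x^2 + x + 4) + (x^2 + 2x + 2). Hence a·b ≡ x^2 + 2x + 2 (mod f). (F_5[x]/(f) is a field with 5^3 = 125 elements since f is irreducible of degree 3.)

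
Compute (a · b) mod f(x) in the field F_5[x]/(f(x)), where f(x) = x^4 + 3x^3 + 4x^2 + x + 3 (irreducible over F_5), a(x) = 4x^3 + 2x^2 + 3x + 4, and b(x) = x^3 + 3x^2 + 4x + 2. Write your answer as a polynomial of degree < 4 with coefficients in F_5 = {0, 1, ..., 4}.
a · b ≡ 3x^3 + 2x^2 + 3x + 4 (mod f(x))

Multiply in F_5[x]: a(x)·b(x) = (4x^3 + 2x^2 + 3x + 4)·(x^3 + 3x^2 + 4x + 2) = 4x^6 + 4x^5 + 4x^3 + 3x^2 + 2x + 3. This has degree ≥ 4, so divide by f(x) over F_5: 4x^6 + 4x^5 + 4x^3 + 3x^2 + 2x + 3 = (4x^2 + 2x + 3)·(x^4 + 3x^3 + 4x^2 + x + 3) + (3x^3 + 2x^2 + 3x + 4). Hence a·b ≡ 3x^3 + 2x^2 + 3x + 4 (mod f). (F_5[x]/(f) is a field with 5^4 = 625 elements since f is irreducible of degree 4.)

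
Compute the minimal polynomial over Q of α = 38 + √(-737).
m_α(x) = x^2 - 76x + 2181

From α - 38 = √(-737), squaring gives (α - 38)^2 = -737, i.e. α^2 - 76α + 1444 = -737, so α^2 - 76α + 2181 = 0. The discriminant of x^2 - 76x + 2181 is (-76)^2 - 4·(2181) = 5776 - 8724 = -2948, and 4·(-737) is not a perfect square in Q since -737 is squarefree and ≠ 1. Hence x^2 - 76x + 2181 is irreducible over Q and is the minimal polynomial of α.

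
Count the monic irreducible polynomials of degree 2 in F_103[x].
There are 5253 monic irreducible polynomials of degree 2 over F_103

Each element of F_{103^2} that lies in no proper subfield is a root of exactly one monic irreducible of degree 2 over F_103, and each such polynomial has 2 distinct roots in F_{103^2}. By Möbius inversion the count is N_103(2) = (1/2) Σ_{d|2} μ(2/d) · 103^d = (1/2)(μ(2)·103^1 + μ(1)·103^2) = 10506/2 = 5253.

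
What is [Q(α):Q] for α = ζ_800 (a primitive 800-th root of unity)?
[Q(α):Q] = 320

The minimal polynomial of ζ_800 over Q is the 800-th cyclotomic polynomial Φ_800(x), which is irreducible over Q and has degree φ(800) = 320. Hence [Q(α):Q] = φ(800) = 320.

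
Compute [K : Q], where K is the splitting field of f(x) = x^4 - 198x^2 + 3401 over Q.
[K : Q] = 4

Solving the quadratic in x^2: x^2 = (198 ± √(198^2 - 4·3401))/2 = (198 ± √25600)/2 = (198 ± 160)/2, giving x^2 = 19 or x^2 = 179. So f(x) = (x^2 - 19)(x^2 - 179) and the roots of f are ±√19, ±√179. Hence the splitting field is K = Q(√19, √179). Since 19 and 179 are distinct squarefree integers > 1, their product 3401 is not a perfect square, so √179 ∉ Q(√19). By the tower law [K:Q] = [Q(√19,√179):Q(√19)] · [Q(√19):Q] = 2 · 2 = 4.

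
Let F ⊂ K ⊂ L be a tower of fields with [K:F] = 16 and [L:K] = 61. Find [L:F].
[L:F] = 976

The tower law says that for any tower of field extensions F ⊂ K ⊂ L with finite degrees, [L:F] = [L:K] · [K:F]. Here this gives [L:F] = 61 · 16 = 976.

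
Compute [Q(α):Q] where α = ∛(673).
[Q(α):Q] = 3

The minimal polynomial of α is x^3 - 673, irreducible over Q since 673 is not a perfect cube (so x^3 - 673 has no rational root). Hence [Q(α):Q] = deg(m_α) = 3.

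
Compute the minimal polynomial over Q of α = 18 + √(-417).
m_α(x) = x^2 - 36x + 741

From α - 18 = √(-417), squaring gives (α - 18)^2 = -417, i.e. α^2 - 36α + 324 = -417, so α^2 - 36α + 741 = 0. The discriminant of x^2 - 36x + 741 is (-36)^2 - 4·(741) = 1296 - 2964 = -1668, and 4·(-417) is not a perfect square in Q since -417 is squarefree and ≠ 1. Hence x^2 - 36x + 741 is irreducible over Q and is the minimal polynomial of α.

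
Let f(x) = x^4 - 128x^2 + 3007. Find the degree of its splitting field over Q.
[K : Q] = 4

Solving the quadratic in x^2: x^2 = (128 ± √(128^2 - 4·3007))/2 = (128 ± √4356)/2 = (128 ± 66)/2, giving x^2 = 31 or x^2 = 97. So f(x) = (x^2 - 31)(x^2 - 97) and the roots of f are ±√31, ±√97. Hence the splitting field is K = Q(√31, √97). Since 31 and 97 are distinct squarefree integers > 1, their product 3007 is not a perfect square, so √97 ∉ Q(√31). By the tower law [K:Q] = [Q(√31,√97):Q(√31)] · [Q(√31):Q] = 2 · 2 = 4.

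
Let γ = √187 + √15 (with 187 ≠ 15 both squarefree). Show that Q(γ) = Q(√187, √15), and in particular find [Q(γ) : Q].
[Q(γ) : Q] = 4 (equivalently, Q(γ) = Q(√187, √15))

Obviously Q(γ) ⊆ Q(√187, √15), and [Q(√187, √15):Q] = 4 (since 187, 15 are distinct squarefree integers > 1 with 2805 not a perfect square). To show equality we compute the minimal polynomial of γ. From γ = √187 + √15: γ^2 = 187 + 2√(2805) + 15 = 202 + 2√(2805), so γ^2 - 202 = 2√(2805); squaring, (γ^2 - 202)^2 = 4·2805, i.e. γ^4 - 404γ^2 + 40804 - 11220 = 0, i.e. γ^4 - 404γ^2 + 29584 = 0. So γ is a root of x^4 - 404x^2 + 29584. This polynomial is irreducible over Q: it has no rational root (each ±√187 ± √15 is irrational), and any factorization into two quadratics over Q would force √(2805) ∈ Q (pairing opposite roots) or √187, √15 ∈ Q (other pairings), all impossible. Hence [Q(γ):Q] = 4 = [Q(√187, √15):Q], so Q(γ) = Q(√187, √15).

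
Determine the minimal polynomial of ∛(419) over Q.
m_α(x) = x^3 - 419

α satisfies α^3 = 419, so x^3 - 419 annihilates α. By the rational root test, a rational root p/q (in lowest terms) of x^3 - 419 would satisfy p^3 = 419 q^3, forcing q = 1 and p^3 = 419; but 419 is not a perfect cube, contradiction. A monic cubic over Q with no rational root is irreducible (any nontrivial factorization would include a linear factor). Hence x^3 - 419 is the minimal polynomial of α, and in particular [Q(α):Q] = 3.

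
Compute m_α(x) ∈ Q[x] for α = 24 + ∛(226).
m_α(x) = x^3 - 72x^2 + 1728x - 14050

Set β = α - 24 = ∛(226), so β^3 = 226. Then (α - 24)^3 - 226 = 0, i.e. α is a root of g(x) = (x - 24)^3 - 226 = x^3 - 72x^2 + 1728x - 14050. Since g(x) = h(x - 24) where h(x) = x^3 - 226, and h is irreducible over Q (because 226 is not a perfect cube, so h has no rational root, and a monic cubic with no rational root is irreducible), g is also irreducible (irreducibility is preserved under the substitution x → x - 24). Hence m_α(x) = x^3 - 72x^2 + 1728x - 14050.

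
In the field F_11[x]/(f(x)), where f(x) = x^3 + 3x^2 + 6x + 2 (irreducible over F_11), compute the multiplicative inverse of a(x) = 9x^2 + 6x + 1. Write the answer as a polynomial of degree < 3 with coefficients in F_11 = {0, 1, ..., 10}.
a(x)^(-1) ≡ 6x^2 + 6x (mod f(x))

Since f is irreducible over F_11, F_11[x]/(f) is a field and a(x) ≠ 0 has an inverse. Apply the extended Euclidean algorithm to f(x) and a(x) in F_11[x]: f(x) = (5x + 8)·a(x) + (8x + 5);  a(x) = (8x + 4)·(8x + 5) + (3). The last nonzero remainder is the constant 3 = gcd(f, a) in F_11. Back-substituting through the division chain expresses 3 = s(x)·a(x) + t(x)·f(x) with s(x) ≡ 7x^2 + 7x (mod f), so (7x^2 + 7x)·a(x) ≡ 3 (mod f). Multiplying by 3^(-1) ≡ 4 in F_11 gives a(x)^(-1) ≡ 4·(7x^2 + 7x) ≡ 6x^2 + 6x (mod f). Check: (9x^2 + 6x + 1)·(6x^2 + 6x) = 10x^4 + 2x^3 + 9x^2 + 6x ≡ 1 (mod x^3 + 3x^2 + 6x + 2).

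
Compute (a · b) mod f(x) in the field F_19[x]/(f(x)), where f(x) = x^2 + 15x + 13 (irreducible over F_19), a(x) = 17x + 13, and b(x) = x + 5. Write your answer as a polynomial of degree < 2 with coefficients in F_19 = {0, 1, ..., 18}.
a · b ≡ 14x + 15 (mod f(x))

Multiply in F_19[x]: a(x)·b(x) = (17x + 13)·(x + 5) = 17x^2 + 3x + 8. This has degree ≥ 2, so divide by f(x) over F_19: 17x^2 + 3x + 8 = (17)·(x^2 + 15x + 13) + (14x + 15). Hence a·b ≡ 14x + 15 (mod f). (F_19[x]/(f) is a field with 19^2 = 361 elements since f is irreducible of degree 2.)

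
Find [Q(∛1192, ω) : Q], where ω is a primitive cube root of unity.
[Q(∛1192, ω) : Q] = 6

[Q(∛1192):Q] = 3 (min poly x^3 - 1192, irreducible since 1192 is not a perfect cube). [Q(ω):Q] = 2 (min poly x^2 + x + 1). Since Q(∛1192) ⊂ R and ω ∉ R, we have ω ∉ Q(∛1192), so x^2 + x + 1 remains irreducible over Q(∛1192) and [Q(∛1192, ω) : Q(∛1192)] = 2. By the tower law, [Q(∛1192, ω) : Q] = 3 · 2 = 6. (In fact Q(∛1192, ω) is the splitting field of x^3 - 1192 over Q.)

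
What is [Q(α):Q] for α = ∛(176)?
[Q(α):Q] = 3

The minimal polynomial of α is x^3 - 176, irreducible over Q since 176 is not a perfect cube (so x^3 - 176 has no rational root). Hence [Q(α):Q] = deg(m_α) = 3.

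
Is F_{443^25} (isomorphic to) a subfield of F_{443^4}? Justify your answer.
No: F_{443^25} is not a subfield of F_{443^4}

F_{p^m} embeds in F_{p^n} iff m | n. Here 25 ∤ 4 (since 4 = 0·25 + 4 with remainder 4 ≠ 0), so F_{443^25} is not a subfield of F_{443^4}. Equivalently: if it were, the tower law would give 25 = [F_{443^25}:F_443] dividing [F_{443^4}:F_443] = 4, contradiction.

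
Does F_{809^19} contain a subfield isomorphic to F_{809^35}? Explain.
No: F_{809^35} is not a subfield of F_{809^19}

F_{p^m} embeds in F_{p^n} iff m | n. Here 35 ∤ 19 (since 19 = 0·35 + 19 with remainder 19 ≠ 0), so F_{809^35} is not a subfield of F_{809^19}. Equivalently: if it were, the tower law would give 35 = [F_{809^35}:F_809] dividing [F_{809^19}:F_809] = 19, contradiction.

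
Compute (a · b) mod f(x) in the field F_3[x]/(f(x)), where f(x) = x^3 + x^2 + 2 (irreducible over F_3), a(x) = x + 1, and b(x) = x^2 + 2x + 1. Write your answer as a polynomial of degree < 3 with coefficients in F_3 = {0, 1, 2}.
a · b ≡ 2x^2 + 2 (mod f(x))

Multiply in F_3[x]: a(x)·b(x) = (x + 1)·(x^2 + 2x + 1) = x^3 + 1. This has degree ≥ 3, so divide by f(x) over F_3: x^3 + 1 = (1)·(x^3 + x^2 + 2) + (2x^2 + 2). Hence a·b ≡ 2x^2 + 2 (mod f). (F_3[x]/(f) is a field with 3^3 = 27 elements since f is irreducible of degree 3.)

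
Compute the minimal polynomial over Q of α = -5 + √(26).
m_α(x) = x^2 + 10x - 1

From α + 5 = √(26), squaring gives (α + 5)^2 = 26, i.e. α^2 + 10α + 25 = 26, so α^2 + 10α - 1 = 0. The discriminant of x^2 + 10x - 1 is (10)^2 - 4·(-1) = 100 + 4 = 104, and 4·(26) is not a perfect square in Q since 26 is squarefree and ≠ 1. Hence x^2 + 10x - 1 is irreducible over Q and is the minimal polynomial of α.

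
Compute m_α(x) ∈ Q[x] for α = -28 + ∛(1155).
m_α(x) = x^3 + 84x^2 + 2352x + 20797

Set β = α + 28 = ∛(1155), so β^3 = 1155. Then (α + 28)^3 - 1155 = 0, i.e. α is a root of g(x) = (x + 28)^3 - 1155 = x^3 + 84x^2 + 2352x + 20797. Since g(x) = h(x + 28) where h(x) = x^3 - 1155, and h is irreducible over Q (because 1155 is not a perfect cube, so h has no rational root, and a monic cubic with no rational root is irreducible), g is also irreducible (irreducibility is preserved under the substitution x → x + 28). Hence m_α(x) = x^3 + 84x^2 + 2352x + 20797.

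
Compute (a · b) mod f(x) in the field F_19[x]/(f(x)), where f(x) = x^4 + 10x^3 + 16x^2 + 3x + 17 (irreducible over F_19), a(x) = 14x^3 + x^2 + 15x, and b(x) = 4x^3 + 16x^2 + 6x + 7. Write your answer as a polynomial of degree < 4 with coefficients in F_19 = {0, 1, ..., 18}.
a · b ≡ 16x^3 + 8x^2 + 11x (mod f(x))

Multiply in F_19[x]: a(x)·b(x) = (14x^3 + x^2 + 15x)·(4x^3 + 16x^2 + 6x + 7) = 18x^6 + 8x^4 + 2x^3 + 2x^2 + 10x. This has degree ≥ 4, so divide by f(x) over F_19: 18x^6 + 8x^4 + 2x^3 + 2x^2 + 10x = (18x^2 + 10x)·(x^4 + 10x^3 + 16x^2 + 3x + 17) + (16x^3 + 8x^2 + 11x). Hence a·b ≡ 16x^3 + 8x^2 + 11x (mod f). (F_19[x]/(f) is a field with 19^4 = 130321 elements since f is irreducible of degree 4.)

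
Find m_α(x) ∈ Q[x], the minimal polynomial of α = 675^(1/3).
m_α(x) = x^3 - 675

α satisfies α^3 = 675, so x^3 - 675 annihilates α. By the rational root test, a rational root p/q (in lowest terms) of x^3 - 675 would satisfy p^3 = 675 q^3, forcing q = 1 and p^3 = 675; but 675 is not a perfect cube, contradiction. A monic cubic over Q with no rational root is irreducible (any nontrivial factorization would include a linear factor). Hence x^3 - 675 is the minimal polynomial of α, and in particular [Q(α):Q] = 3.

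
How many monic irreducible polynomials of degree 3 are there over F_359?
There are 15422640 monic irreducible polynomials of degree 3 over F_359

Each element of F_{359^3} that lies in no proper subfield is a root of exactly one monic irreducible of degree 3 over F_359, and each such polynomial has 3 distinct roots in F_{359^3}. By Möbius inversion the count is N_359(3) = (1/3) Σ_{d|3} μ(3/d) · 359^d = (1/3)(μ(3)·359^1 + μ(1)·359^3) = 46267920/3 = 15422640.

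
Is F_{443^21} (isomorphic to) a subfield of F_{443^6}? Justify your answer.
No: F_{443^21} is not a subfield of F_{443^6}

F_{p^m} embeds in F_{p^n} iff m | n. Here 21 ∤ 6 (since 6 = 0·21 + 6 with remainder 6 ≠ 0), so F_{443^21} is not a subfield of F_{443^6}. Equivalently: if it were, the tower law would give 21 = [F_{443^21}:F_443] dividing [F_{443^6}:F_443] = 6, contradiction.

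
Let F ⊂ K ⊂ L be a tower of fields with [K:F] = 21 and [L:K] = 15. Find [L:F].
[L:F] = 315

The tower law says that for any tower of field extensions F ⊂ K ⊂ L with finite degrees, [L:F] = [L:K] · [K:F]. Here this gives [L:F] = 15 · 21 = 315.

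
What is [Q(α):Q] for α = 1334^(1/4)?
[Q(α):Q] = 4

α is a root of x^4 - 1334. By Eisenstein's criterion at the prime p = 2 (which divides the constant term 1334 but p^2 = 4 does not, since 1334 is squarefree), x^4 - 1334 is irreducible over Q. Hence [Q(α):Q] = 4.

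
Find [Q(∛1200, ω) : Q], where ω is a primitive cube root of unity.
[Q(∛1200, ω) : Q] = 6

[Q(∛1200):Q] = 3 (min poly x^3 - 1200, irreducible since 1200 is not a perfect cube). [Q(ω):Q] = 2 (min poly x^2 + x + 1). Since Q(∛1200) ⊂ R and ω ∉ R, we have ω ∉ Q(∛1200), so x^2 + x + 1 remains irreducible over Q(∛1200) and [Q(∛1200, ω) : Q(∛1200)] = 2. By the tower law, [Q(∛1200, ω) : Q] = 3 · 2 = 6. (In fact Q(∛1200, ω) is the splitting field of x^3 - 1200 over Q.)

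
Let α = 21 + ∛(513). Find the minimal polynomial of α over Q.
m_α(x) = x^3 - 63x^2 + 1323x - 9774

Set β = α - 21 = ∛(513), so β^3 = 513. Then (α - 21)^3 - 513 = 0, i.e. α is a root of g(x) = (x - 21)^3 - 513 = x^3 - 63x^2 + 1323x - 9774. Since g(x) = h(x - 21) where h(x) = x^3 - 513, and h is irreducible over Q (because 513 is not a perfect cube, so h has no rational root, and a monic cubic with no rational root is irreducible), g is also irreducible (irreducibility is preserved under the substitution x → x - 21). Hence m_α(x) = x^3 - 63x^2 + 1323x - 9774.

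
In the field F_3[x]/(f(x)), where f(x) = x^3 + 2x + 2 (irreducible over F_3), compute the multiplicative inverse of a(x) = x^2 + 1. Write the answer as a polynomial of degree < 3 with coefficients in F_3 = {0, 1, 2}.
a(x)^(-1) ≡ 2x^2 + 2x + 2 (mod f(x))

Since f is irreducible over F_3, F_3[x]/(f) is a field and a(x) ≠ 0 has an inverse. Apply the extended Euclidean algorithm to f(x) and a(x) in F_3[x]: f(x) = (x)·a(x) + (x + 2);  a(x) = (x + 1)·(x + 2) + (2). The last nonzero remainder is the constant 2 = gcd(f, a) in F_3. Back-substituting through the division chain expresses 2 = s(x)·a(x) + t(x)·f(x) with s(x) ≡ x^2 + x + 1 (mod f), so (x^2 + x + 1)·a(x) ≡ 2 (mod f). Multiplying by 2^(-1) ≡ 2 in F_3 gives a(x)^(-1) ≡ 2·(x^2 + x + 1) ≡ 2x^2 + 2x + 2 (mod f). Check: (x^2 + 1)·(2x^2 + 2x + 2) = 2x^4 + 2x^3 + x^2 + 2x + 2 ≡ 1 (mod x^3 + 2x + 2).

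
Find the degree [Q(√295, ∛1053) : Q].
[Q(√295, ∛1053) : Q] = 6

Let L = Q(√295, ∛1053). Since Q(√295) ⊂ L and [Q(√295):Q] = 2, the tower law gives 2 | [L:Q]. Likewise Q(∛1053) ⊂ L with [Q(∛1053):Q] = 3 (because 1053 is not a perfect cube), so 3 | [L:Q]. As gcd(2,3) = 1, [L:Q] is divisible by 6. Conversely L is generated over Q by √295 and ∛1053, so [L:Q] ≤ 2·3 = 6. Therefore [Q(√295, ∛1053) : Q] = 6.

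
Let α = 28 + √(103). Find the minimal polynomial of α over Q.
m_α(x) = x^2 - 56x + 681

From α - 28 = √(103), squaring gives (α - 28)^2 = 103, i.e. α^2 - 56α + 784 = 103, so α^2 - 56α + 681 = 0. The discriminant of x^2 - 56x + 681 is (-56)^2 - 4·(681) = 3136 - 2724 = 412, and 4·(103) is not a perfect square in Q since 103 is squarefree and ≠ 1. Hence x^2 - 56x + 681 is irreducible over Q and is the minimal polynomial of α.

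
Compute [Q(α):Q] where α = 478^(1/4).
[Q(α):Q] = 4

α is a root of x^4 - 478. By Eisenstein's criterion at the prime p = 2 (which divides the constant term 478 but p^2 = 4 does not, since 478 is squarefree), x^4 - 478 is irreducible over Q. Hence [Q(α):Q] = 4.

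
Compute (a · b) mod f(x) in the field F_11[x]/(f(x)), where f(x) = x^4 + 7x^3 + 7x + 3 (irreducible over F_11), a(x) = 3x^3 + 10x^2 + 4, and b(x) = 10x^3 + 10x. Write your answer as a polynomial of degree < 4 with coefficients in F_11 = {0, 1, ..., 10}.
a · b ≡ 6x^3 + 9x^2 + 6x + 9 (mod f(x))

Multiply in F_11[x]: a(x)·b(x) = (3x^3 + 10x^2 + 4)·(10x^3 + 10x) = 8x^6 + x^5 + 8x^4 + 8x^3 + 7x. This has degree ≥ 4, so divide by f(x) over F_11: 8x^6 + x^5 + 8x^4 + 8x^3 + 7x = (8x^2 + 8)·(x^4 + 7x^3 + 7x + 3) + (6x^3 + 9x^2 + 6x + 9). Hence a·b ≡ 6x^3 + 9x^2 + 6x + 9 (mod f). (F_11[x]/(f) is a field with 11^4 = 14641 elements since f is irreducible of degree 4.)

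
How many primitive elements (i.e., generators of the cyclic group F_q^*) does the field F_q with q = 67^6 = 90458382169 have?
There are φ(90458382168) = 21395404800 primitive elements

F_q^* is cyclic of order q - 1 = 90458382168. A cyclic group of order m has exactly φ(m) generators. Here m = 90458382168 = 2^3 · 3^2 · 7^2 · 11 · 17 · 31 · 4423, so the number of primitive elements is φ(90458382168) = 21395404800.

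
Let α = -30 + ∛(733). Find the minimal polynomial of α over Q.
m_α(x) = x^3 + 90x^2 + 2700x + 26267

Set β = α + 30 = ∛(733), so β^3 = 733. Then (α + 30)^3 - 733 = 0, i.e. α is a root of g(x) = (x + 30)^3 - 733 = x^3 + 90x^2 + 2700x + 26267. Since g(x) = h(x + 30) where h(x) = x^3 - 733, and h is irreducible over Q (because 733 is not a perfect cube, so h has no rational root, and a monic cubic with no rational root is irreducible), g is also irreducible (irreducibility is preserved under the substitution x → x + 30). Hence m_α(x) = x^3 + 90x^2 + 2700x + 26267.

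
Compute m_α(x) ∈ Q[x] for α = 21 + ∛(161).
m_α(x) = x^3 - 63x^2 + 1323x - 9422

Set β = α - 21 = ∛(161), so β^3 = 161. Then (α - 21)^3 - 161 = 0, i.e. α is a root of g(x) = (x - 21)^3 - 161 = x^3 - 63x^2 + 1323x - 9422. Since g(x) = h(x - 21) where h(x) = x^3 - 161, and h is irreducible over Q (because 161 is not a perfect cube, so h has no rational root, and a monic cubic with no rational root is irreducible), g is also irreducible (irreducibility is preserved under the substitution x → x - 21). Hence m_α(x) = x^3 - 63x^2 + 1323x - 9422.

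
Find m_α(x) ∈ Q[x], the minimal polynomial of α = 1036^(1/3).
m_α(x) = x^3 - 1036

α satisfies α^3 = 1036, so x^3 - 1036 annihilates α. By the rational root test, a rational root p/q (in lowest terms) of x^3 - 1036 would satisfy p^3 = 1036 q^3, forcing q = 1 and p^3 = 1036; but 1036 is not a perfect cube, contradiction. A monic cubic over Q with no rational root is irreducible (any nontrivial factorization would include a linear factor). Hence x^3 - 1036 is the minimal polynomial of α, and in particular [Q(α):Q] = 3.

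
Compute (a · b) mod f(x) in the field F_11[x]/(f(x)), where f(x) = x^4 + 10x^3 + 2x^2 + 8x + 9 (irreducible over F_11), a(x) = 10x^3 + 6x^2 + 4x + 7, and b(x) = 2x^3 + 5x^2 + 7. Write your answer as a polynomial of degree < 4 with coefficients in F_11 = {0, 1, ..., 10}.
a · b ≡ 3x^3 + 5x^2 + 3x (mod f(x))

Multiply in F_11[x]: a(x)·b(x) = (10x^3 + 6x^2 + 4x + 7)·(2x^3 + 5x^2 + 7) = 9x^6 + 7x^5 + 5x^4 + 5x^3 + 6x + 5. This has degree ≥ 4, so divide by f(x) over F_11: 9x^6 + 7x^5 + 5x^4 + 5x^3 + 6x + 5 = (9x^2 + 5x + 3)·(x^4 + 10x^3 + 2x^2 + 8x + 9) + (3x^3 + 5x^2 + 3x). Hence a·b ≡ 3x^3 + 5x^2 + 3x (mod f). (F_11[x]/(f) is a field with 11^4 = 14641 elements since f is irreducible of degree 4.)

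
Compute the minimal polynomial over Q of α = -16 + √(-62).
m_α(x) = x^2 + 32x + 318

From α + 16 = √(-62), squaring gives (α + 16)^2 = -62, i.e. α^2 + 32α + 256 = -62, so α^2 + 32α + 318 = 0. The discriminant of x^2 + 32x + 318 is (32)^2 - 4·(318) = 1024 - 1272 = -248, and 4·(-62) is not a perfect square in Q since -62 is squarefree and ≠ 1. Hence x^2 + 32x + 318 is irreducible over Q and is the minimal polynomial of α.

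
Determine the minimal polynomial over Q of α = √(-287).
m_α(x) = x^2 + 287

α satisfies α^2 + 287 = 0, so x^2 + 287 annihilates α. Since d = -287 is squarefree and ≠ 1, it is not a perfect square in Q, so x^2 + 287 has no rational root and is therefore irreducible over Q (a degree-2 polynomial over a field is irreducible iff it has no root). Hence m_α(x) = x^2 + 287.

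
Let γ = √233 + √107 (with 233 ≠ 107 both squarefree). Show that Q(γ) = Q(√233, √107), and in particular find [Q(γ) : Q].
[Q(γ) : Q] = 4 (equivalently, Q(γ) = Q(√233, √107))

Obviously Q(γ) ⊆ Q(√233, √107), and [Q(√233, √107):Q] = 4 (since 233, 107 are distinct squarefree integers > 1 with 24931 not a perfect square). To show equality we compute the minimal polynomial of γ. From γ = √233 + √107: γ^2 = 233 + 2√(24931) + 107 = 340 + 2√(24931), so γ^2 - 340 = 2√(24931); squaring, (γ^2 - 340)^2 = 4·24931, i.e. γ^4 - 680γ^2 + 115600 - 99724 = 0, i.e. γ^4 - 680γ^2 + 15876 = 0. So γ is a root of x^4 - 680x^2 + 15876. This polynomial is irreducible over Q: it has no rational root (each ±√233 ± √107 is irrational), and any factorization into two quadratics over Q would force √(24931) ∈ Q (pairing opposite roots) or √233, √107 ∈ Q (other pairings), all impossible. Hence [Q(γ):Q] = 4 = [Q(√233, √107):Q], so Q(γ) = Q(√233, √107).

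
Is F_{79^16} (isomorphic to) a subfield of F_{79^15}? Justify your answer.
No: F_{79^16} is not a subfield of F_{79^15}

F_{p^m} embeds in F_{p^n} iff m | n. Here 16 ∤ 15 (since 15 = 0·16 + 15 with remainder 15 ≠ 0), so F_{79^16} is not a subfield of F_{79^15}. Equivalently: if it were, the tower law would give 16 = [F_{79^16}:F_79] dividing [F_{79^15}:F_79] = 15, contradiction.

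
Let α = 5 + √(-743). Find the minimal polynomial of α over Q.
m_α(x) = x^2 - 10x + 768

From α - 5 = √(-743), squaring gives (α - 5)^2 = -743, i.e. α^2 - 10α + 25 = -743, so α^2 - 10α + 768 = 0. The discriminant of x^2 - 10x + 768 is (-10)^2 - 4·(768) = 100 - 3072 = -2972, and 4·(-743) is not a perfect square in Q since -743 is squarefree and ≠ 1. Hence x^2 - 10x + 768 is irreducible over Q and is the minimal polynomial of α.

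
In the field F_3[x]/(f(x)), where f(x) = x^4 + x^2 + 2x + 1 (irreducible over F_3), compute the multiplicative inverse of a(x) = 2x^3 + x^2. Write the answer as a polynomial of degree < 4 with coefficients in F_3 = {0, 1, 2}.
a(x)^(-1) ≡ x^2 + 2x (mod f(x))

Since f is irreducible over F_3, F_3[x]/(f) is a field and a(x) ≠ 0 has an inverse. Apply the extended Euclidean algorithm to f(x) and a(x) in F_3[x]: f(x) = (2x + 2)·a(x) + (2x^2 + 2x + 1);  a(x) = (x + 1)·(2x^2 + 2x + 1) + (2). The last nonzero remainder is the constant 2 = gcd(f, a) in F_3. Back-substituting through the division chain expresses 2 = s(x)·a(x) + t(x)·f(x) with s(x) ≡ 2x^2 + x (mod f), so (2x^2 + x)·a(x) ≡ 2 (mod f). Multiplying by 2^(-1) ≡ 2 in F_3 gives a(x)^(-1) ≡ 2·(2x^2 + x) ≡ x^2 + 2x (mod f). Check: (2x^3 + x^2)·(x^2 + 2x) = 2x^5 + 2x^4 + 2x^3 ≡ 1 (mod x^4 + x^2 + 2x + 1).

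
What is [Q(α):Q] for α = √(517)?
[Q(α):Q] = 2

[Q(α):Q] equals the degree of the minimal polynomial of α. Here α^2 = 517 and x^2 - 517 is irreducible (d = 517 is squarefree, ≠ 1, hence not a square), so deg(m_α) = 2. Thus [Q(α):Q] = 2.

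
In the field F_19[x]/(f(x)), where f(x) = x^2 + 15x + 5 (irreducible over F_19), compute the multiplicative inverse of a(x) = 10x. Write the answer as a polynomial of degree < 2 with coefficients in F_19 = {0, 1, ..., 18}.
a(x)^(-1) ≡ 11x + 13 (mod f(x))

Since f is irreducible over F_19, F_19[x]/(f) is a field and a(x) ≠ 0 has an inverse. Apply the extended Euclidean algorithm to f(x) and a(x) in F_19[x]: f(x) = (2x + 11)·a(x) + (5). The last nonzero remainder is the constant 5 = gcd(f, a) in F_19. Back-substituting through the division chain expresses 5 = s(x)·a(x) + t(x)·f(x) with s(x) ≡ 17x + 8 (mod f), so (17x + 8)·a(x) ≡ 5 (mod f). Multiplying by 5^(-1) ≡ 4 in F_19 gives a(x)^(-1) ≡ 4·(17x + 8) ≡ 11x + 13 (mod f). Check: (10x)·(11x + 13) = 15x^2 + 16x ≡ 1 (mod x^2 + 15x + 5).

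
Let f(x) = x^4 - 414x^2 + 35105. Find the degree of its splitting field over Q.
[K : Q] = 4

Solving the quadratic in x^2: x^2 = (414 ± √(414^2 - 4·35105))/2 = (414 ± √30976)/2 = (414 ± 176)/2, giving x^2 = 119 or x^2 = 295. So f(x) = (x^2 - 119)(x^2 - 295) and the roots of f are ±√119, ±√295. Hence the splitting field is K = Q(√119, √295). Since 119 and 295 are distinct squarefree integers > 1, their product 35105 is not a perfect square, so √295 ∉ Q(√119). By the tower law [K:Q] = [Q(√119,√295):Q(√119)] · [Q(√119):Q] = 2 · 2 = 4.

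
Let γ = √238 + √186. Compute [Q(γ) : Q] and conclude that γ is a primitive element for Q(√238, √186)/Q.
[Q(γ) : Q] = 4 (equivalently, Q(γ) = Q(√238, √186))

Obviously Q(γ) ⊆ Q(√238, √186), and [Q(√238, √186):Q] = 4 (since 238, 186 are distinct squarefree integers > 1 with 44268 not a perfect square). To show equality we compute the minimal polynomial of γ. From γ = √238 + √186: γ^2 = 238 + 2√(44268) + 186 = 424 + 2√(44268), so γ^2 - 424 = 2√(44268); squaring, (γ^2 - 424)^2 = 4·44268, i.e. γ^4 - 848γ^2 + 179776 - 177072 = 0, i.e. γ^4 - 848γ^2 + 2704 = 0. So γ is a root of x^4 - 848x^2 + 2704. This polynomial is irreducible over Q: it has no rational root (each ±√238 ± √186 is irrational), and any factorization into two quadratics over Q would force √(44268) ∈ Q (pairing opposite roots) or √238, √186 ∈ Q (other pairings), all impossible. Hence [Q(γ):Q] = 4 = [Q(√238, √186):Q], so Q(γ) = Q(√238, √186).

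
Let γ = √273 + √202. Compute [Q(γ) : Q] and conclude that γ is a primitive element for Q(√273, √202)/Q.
[Q(γ) : Q] = 4 (equivalently, Q(γ) = Q(√273, √202))

Obviously Q(γ) ⊆ Q(√273, √202), and [Q(√273, √202):Q] = 4 (since 273, 202 are distinct squarefree integers > 1 with 55146 not a perfect square). To show equality we compute the minimal polynomial of γ. From γ = √273 + √202: γ^2 = 273 + 2√(55146) + 202 = 475 + 2√(55146), so γ^2 - 475 = 2√(55146); squaring, (γ^2 - 475)^2 = 4·55146, i.e. γ^4 - 950γ^2 + 225625 - 220584 = 0, i.e. γ^4 - 950γ^2 + 5041 = 0. So γ is a root of x^4 - 950x^2 + 5041. This polynomial is irreducible over Q: it has no rational root (each ±√273 ± √202 is irrational), and any factorization into two quadratics over Q would force √(55146) ∈ Q (pairing opposite roots) or √273, √202 ∈ Q (other pairings), all impossible. Hence [Q(γ):Q] = 4 = [Q(√273, √202):Q], so Q(γ) = Q(√273, √202).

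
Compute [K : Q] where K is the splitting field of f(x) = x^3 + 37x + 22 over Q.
[K : Q] = 6

By the rational root test, any rational root of the monic integer polynomial f(x) = x^3 + 37x + 22 must be an integer dividing the constant term 22, i.e. one of ±{1, 2, 11, 22}. Evaluating: f(1) = 60, f(-1) = -16, f(2) = 104, f(-2) = -60, f(11) = 1760, f(-11) = -1716, f(22) = 11484, f(-22) = -11440; none is 0, so f has no rational root and is therefore irreducible over Q (a cubic with no linear factor over a field is irreducible). For an irreducible cubic, the Galois group is A_3 or S_3 according as the discriminant disc(f) = -4a^3 - 27b^2 = -4·(37)^3 - 27·(22)^2 = -215680 is or is not a square in Q. Here disc(f) = -215680 is not a perfect square in Q, so the Galois group of f over Q is not contained in A_3 and must be all of S_3. The splitting field has degree |S_3| = 6 over Q, so [K : Q] = 6.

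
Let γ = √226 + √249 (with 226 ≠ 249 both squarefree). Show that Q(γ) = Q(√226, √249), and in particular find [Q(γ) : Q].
[Q(γ) : Q] = 4 (equivalently, Q(γ) = Q(√226, √249))

Obviously Q(γ) ⊆ Q(√226, √249), and [Q(√226, √249):Q] = 4 (since 226, 249 are distinct squarefree integers > 1 with 56274 not a perfect square). To show equality we compute the minimal polynomial of γ. From γ = √226 + √249: γ^2 = 226 + 2√(56274) + 249 = 475 + 2√(56274), so γ^2 - 475 = 2√(56274); squaring, (γ^2 - 475)^2 = 4·56274, i.e. γ^4 - 950γ^2 + 225625 - 225096 = 0, i.e. γ^4 - 950γ^2 + 529 = 0. So γ is a root of x^4 - 950x^2 + 529. This polynomial is irreducible over Q: it has no rational root (each ±√226 ± √249 is irrational), and any factorization into two quadratics over Q would force √(56274) ∈ Q (pairing opposite roots) or √226, √249 ∈ Q (other pairings), all impossible. Hence [Q(γ):Q] = 4 = [Q(√226, √249):Q], so Q(γ) = Q(√226, √249).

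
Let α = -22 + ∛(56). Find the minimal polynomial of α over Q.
m_α(x) = x^3 + 66x^2 + 1452x + 10592

Set β = α + 22 = ∛(56), so β^3 = 56. Then (α + 22)^3 - 56 = 0, i.e. α is a root of g(x) = (x + 22)^3 - 56 = x^3 + 66x^2 + 1452x + 10592. Since g(x) = h(x + 22) where h(x) = x^3 - 56, and h is irreducible over Q (because 56 is not a perfect cube, so h has no rational root, and a monic cubic with no rational root is irreducible), g is also irreducible (irreducibility is preserved under the substitution x → x + 22). Hence m_α(x) = x^3 + 66x^2 + 1452x + 10592.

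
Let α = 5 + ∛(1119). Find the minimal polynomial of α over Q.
m_α(x) = x^3 - 15x^2 + 75x - 1244

Set β = α - 5 = ∛(1119), so β^3 = 1119. Then (α - 5)^3 - 1119 = 0, i.e. α is a root of g(x) = (x - 5)^3 - 1119 = x^3 - 15x^2 + 75x - 1244. Since g(x) = h(x - 5) where h(x) = x^3 - 1119, and h is irreducible over Q (because 1119 is not a perfect cube, so h has no rational root, and a monic cubic with no rational root is irreducible), g is also irreducible (irreducibility is preserved under the substitution x → x - 5). Hence m_α(x) = x^3 - 15x^2 + 75x - 1244.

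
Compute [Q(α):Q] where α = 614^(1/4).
[Q(α):Q] = 4

α is a root of x^4 - 614. By Eisenstein's criterion at the prime p = 2 (which divides the constant term 614 but p^2 = 4 does not, since 614 is squarefree), x^4 - 614 is irreducible over Q. Hence [Q(α):Q] = 4.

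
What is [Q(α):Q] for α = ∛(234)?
[Q(α):Q] = 3

The minimal polynomial of α is x^3 - 234, irreducible over Q since 234 is not a perfect cube (so x^3 - 234 has no rational root). Hence [Q(α):Q] = deg(m_α) = 3.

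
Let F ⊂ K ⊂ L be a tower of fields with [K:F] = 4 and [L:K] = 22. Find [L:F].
[L:F] = 88

The tower law says that for any tower of field extensions F ⊂ K ⊂ L with finite degrees, [L:F] = [L:K] · [K:F]. Here this gives [L:F] = 22 · 4 = 88.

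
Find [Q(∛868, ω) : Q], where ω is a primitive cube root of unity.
[Q(∛868, ω) : Q] = 6

[Q(∛868):Q] = 3 (min poly x^3 - 868, irreducible since 868 is not a perfect cube). [Q(ω):Q] = 2 (min poly x^2 + x + 1). Since Q(∛868) ⊂ R and ω ∉ R, we have ω ∉ Q(∛868), so x^2 + x + 1 remains irreducible over Q(∛868) and [Q(∛868, ω) : Q(∛868)] = 2. By the tower law, [Q(∛868, ω) : Q] = 3 · 2 = 6. (In fact Q(∛868, ω) is the splitting field of x^3 - 868 over Q.)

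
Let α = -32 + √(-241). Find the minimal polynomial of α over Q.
m_α(x) = x^2 + 64x + 1265

From α + 32 = √(-241), squaring gives (α + 32)^2 = -241, i.e. α^2 + 64α + 1024 = -241, so α^2 + 64α + 1265 = 0. The discriminant of x^2 + 64x + 1265 is (64)^2 - 4·(1265) = 4096 - 5060 = -964, and 4·(-241) is not a perfect square in Q since -241 is squarefree and ≠ 1. Hence x^2 + 64x + 1265 is irreducible over Q and is the minimal polynomial of α.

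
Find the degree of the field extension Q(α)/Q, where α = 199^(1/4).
[Q(α):Q] = 4

α is a root of x^4 - 199. By Eisenstein's criterion at the prime p = 199 (which divides the constant term 199 but p^2 = 39601 does not, since 199 is squarefree), x^4 - 199 is irreducible over Q. Hence [Q(α):Q] = 4.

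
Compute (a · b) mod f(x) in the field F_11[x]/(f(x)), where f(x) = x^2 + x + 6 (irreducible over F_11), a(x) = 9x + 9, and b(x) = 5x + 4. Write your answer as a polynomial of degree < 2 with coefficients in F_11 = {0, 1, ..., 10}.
a · b ≡ 3x + 8 (mod f(x))

Multiply in F_11[x]: a(x)·b(x) = (9x + 9)·(5x + 4) = x^2 + 4x + 3. This has degree ≥ 2, so divide by f(x) over F_11: x^2 + 4x + 3 = (1)·(x^2 + x + 6) + (3x + 8). Hence a·b ≡ 3x + 8 (mod f). (F_11[x]/(f) is a field with 11^2 = 121 elements since f is irreducible of degree 2.)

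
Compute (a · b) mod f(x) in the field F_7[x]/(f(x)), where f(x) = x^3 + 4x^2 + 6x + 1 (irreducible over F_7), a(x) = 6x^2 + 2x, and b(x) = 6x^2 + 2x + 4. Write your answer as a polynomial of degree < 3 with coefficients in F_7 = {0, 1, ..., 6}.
a · b ≡ 5x^2 + 6x + 1 (mod f(x))

Multiply in F_7[x]: a(x)·b(x) = (6x^2 + 2x)·(6x^2 + 2x + 4) = x^4 + 3x^3 + x. This has degree ≥ 3, so divide by f(x) over F_7: x^4 + 3x^3 + x = (x + 6)·(x^3 + 4x^2 + 6x + 1) + (5x^2 + 6x + 1). Hence a·b ≡ 5x^2 + 6x + 1 (mod f). (F_7[x]/(f) is a field with 7^3 = 343 elements since f is irreducible of degree 3.)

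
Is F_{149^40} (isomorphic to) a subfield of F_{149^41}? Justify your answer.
No: F_{149^40} is not a subfield of F_{149^41}

F_{p^m} embeds in F_{p^n} iff m | n. Here 40 ∤ 41 (since 41 = 1·40 + 1 with remainder 1 ≠ 0), so F_{149^40} is not a subfield of F_{149^41}. Equivalently: if it were, the tower law would give 40 = [F_{149^40}:F_149] dividing [F_{149^41}:F_149] = 41, contradiction.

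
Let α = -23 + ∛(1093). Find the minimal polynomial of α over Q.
m_α(x) = x^3 + 69x^2 + 1587x + 11074

Set β = α + 23 = ∛(1093), so β^3 = 1093. Then (α + 23)^3 - 1093 = 0, i.e. α is a root of g(x) = (x + 23)^3 - 1093 = x^3 + 69x^2 + 1587x + 11074. Since g(x) = h(x + 23) where h(x) = x^3 - 1093, and h is irreducible over Q (because 1093 is not a perfect cube, so h has no rational root, and a monic cubic with no rational root is irreducible), g is also irreducible (irreducibility is preserved under the substitution x → x + 23). Hence m_α(x) = x^3 + 69x^2 + 1587x + 11074.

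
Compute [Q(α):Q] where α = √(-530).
[Q(α):Q] = 2

[Q(α):Q] equals the degree of the minimal polynomial of α. Here α^2 = -530 and x^2 + 530 is irreducible (d = -530 is squarefree, ≠ 1, hence not a square), so deg(m_α) = 2. Thus [Q(α):Q] = 2.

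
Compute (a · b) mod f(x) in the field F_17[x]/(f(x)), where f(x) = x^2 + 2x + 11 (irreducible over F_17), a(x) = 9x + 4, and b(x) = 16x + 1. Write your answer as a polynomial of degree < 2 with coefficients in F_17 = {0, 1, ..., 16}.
a · b ≡ 6x + 1 (mod f(x))

Multiply in F_17[x]: a(x)·b(x) = (9x + 4)·(16x + 1) = 8x^2 + 5x + 4. This has degree ≥ 2, so divide by f(x) over F_17: 8x^2 + 5x + 4 = (8)·(x^2 + 2x + 11) + (6x + 1). Hence a·b ≡ 6x + 1 (mod f). (F_17[x]/(f) is a field with 17^2 = 289 elements since f is irreducible of degree 2.)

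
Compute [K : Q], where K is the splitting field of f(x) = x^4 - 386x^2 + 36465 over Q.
[K : Q] = 4

Solving the quadratic in x^2: x^2 = (386 ± √(386^2 - 4·36465))/2 = (386 ± √3136)/2 = (386 ± 56)/2, giving x^2 = 221 or x^2 = 165. So f(x) = (x^2 - 221)(x^2 - 165) and the roots of f are ±√221, ±√165. Hence the splitting field is K = Q(√221, √165). Since 221 and 165 are distinct squarefree integers > 1, their product 36465 is not a perfect square, so √165 ∉ Q(√221). By the tower law [K:Q] = [Q(√221,√165):Q(√221)] · [Q(√221):Q] = 2 · 2 = 4.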